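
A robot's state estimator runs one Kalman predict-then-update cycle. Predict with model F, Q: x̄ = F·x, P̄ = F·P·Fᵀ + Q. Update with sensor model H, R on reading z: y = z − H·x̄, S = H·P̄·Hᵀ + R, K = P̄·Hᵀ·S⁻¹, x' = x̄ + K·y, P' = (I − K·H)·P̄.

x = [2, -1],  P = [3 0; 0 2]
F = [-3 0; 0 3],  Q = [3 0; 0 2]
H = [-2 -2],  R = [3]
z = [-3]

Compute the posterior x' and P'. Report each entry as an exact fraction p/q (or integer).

x' = [6/29, 33/29]
P' = [2490/203 -2400/203; -2400/203 2460/203]

x̄ = F·x = [-6, -3]
P̄ = F·P·Fᵀ + Q = [30 0; 0 20]
y = z − H·x̄ = [-21]
S = H·P̄·Hᵀ + R = [203]
K = P̄·Hᵀ·S⁻¹ = [-60/203; -40/203]
x' = x̄ + K·y = [6/29, 33/29]
P' = (I − K·H)·P̄ = [2490/203 -2400/203; -2400/203 2460/203]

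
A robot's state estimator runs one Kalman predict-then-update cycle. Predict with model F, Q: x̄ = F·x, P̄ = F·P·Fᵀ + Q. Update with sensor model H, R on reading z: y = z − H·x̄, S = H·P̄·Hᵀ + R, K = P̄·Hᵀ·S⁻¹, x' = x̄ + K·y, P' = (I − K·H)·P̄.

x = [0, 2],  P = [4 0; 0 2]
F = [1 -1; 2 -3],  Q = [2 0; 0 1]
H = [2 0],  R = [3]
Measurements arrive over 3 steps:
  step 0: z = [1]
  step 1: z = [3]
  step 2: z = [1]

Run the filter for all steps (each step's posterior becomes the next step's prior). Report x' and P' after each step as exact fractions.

step 0: x' = [2/7, -2], P' = [24/35 6/5; 6/5 63/5]
step 1: x' = [2946/1909, 8896/1909], P' = [1353/1909 3483/1909; 3483/1909 42088/1909]
step 2: x' = [20912/55633, -68082/55633], P' = [40293/55633 111555/55633; 111555/55633 1342429/55633]

step 0: x̄ = F·x = [-2, -6]
step 0: P̄ = F·P·Fᵀ + Q = [8 14; 14 35]
step 0: y = z − H·x̄ = [5]
step 0: S = H·P̄·Hᵀ + R = [35]
step 0: K = P̄·Hᵀ·S⁻¹ = [16/35; 4/5]
step 0: x' = x̄ + K·y = [2/7, -2]
step 0: P' = (I − K·H)·P̄ = [24/35 6/5; 6/5 63/5]
step 1: x̄ = F·x = [16/7, 46/7]
step 1: P̄ = F·P·Fᵀ + Q = [451/35 1161/35; 1161/35 3596/35]
step 1: y = z − H·x̄ = [-11/7]
step 1: S = H·P̄·Hᵀ + R = [1909/35]
step 1: K = P̄·Hᵀ·S⁻¹ = [902/1909; 2322/1909]
step 1: x' = x̄ + K·y = [2946/1909, 8896/1909]
step 1: P' = (I − K·H)·P̄ = [1353/1909 3483/1909; 3483/1909 42088/1909]
step 2: x̄ = F·x = [-5950/1909, -20796/1909]
step 2: P̄ = F·P·Fᵀ + Q = [40293/1909 111555/1909; 111555/1909 344317/1909]
step 2: y = z − H·x̄ = [13809/1909]
step 2: S = H·P̄·Hᵀ + R = [166899/1909]
step 2: K = P̄·Hᵀ·S⁻¹ = [26862/55633; 74370/55633]
step 2: x' = x̄ + K·y = [20912/55633, -68082/55633]
step 2: P' = (I − K·H)·P̄ = [40293/55633 111555/55633; 111555/55633 1342429/55633]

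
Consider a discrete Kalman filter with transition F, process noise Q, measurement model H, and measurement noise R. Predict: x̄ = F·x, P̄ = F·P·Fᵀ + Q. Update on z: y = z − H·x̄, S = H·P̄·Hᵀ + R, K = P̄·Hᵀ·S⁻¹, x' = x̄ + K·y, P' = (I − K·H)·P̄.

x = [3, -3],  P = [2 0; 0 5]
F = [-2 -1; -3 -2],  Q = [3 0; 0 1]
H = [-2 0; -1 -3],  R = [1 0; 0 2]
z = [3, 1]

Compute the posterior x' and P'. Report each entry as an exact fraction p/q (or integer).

x' = [-8353/5669, 746/5669]
P' = [1292/5669 -376/5669; -376/5669 1338/5669]

x̄ = F·x = [-3, -3]
P̄ = F·P·Fᵀ + Q = [16 22; 22 39]
y = z − H·x̄ = [-3, -11]
S = H·P̄·Hᵀ + R = [65 164; 164 501]
K = P̄·Hᵀ·S⁻¹ = [-2584/5669 -82/5669; 752/5669 -1819/5669]
x' = x̄ + K·y = [-8353/5669, 746/5669]
P' = (I − K·H)·P̄ = [1292/5669 -376/5669; -376/5669 1338/5669]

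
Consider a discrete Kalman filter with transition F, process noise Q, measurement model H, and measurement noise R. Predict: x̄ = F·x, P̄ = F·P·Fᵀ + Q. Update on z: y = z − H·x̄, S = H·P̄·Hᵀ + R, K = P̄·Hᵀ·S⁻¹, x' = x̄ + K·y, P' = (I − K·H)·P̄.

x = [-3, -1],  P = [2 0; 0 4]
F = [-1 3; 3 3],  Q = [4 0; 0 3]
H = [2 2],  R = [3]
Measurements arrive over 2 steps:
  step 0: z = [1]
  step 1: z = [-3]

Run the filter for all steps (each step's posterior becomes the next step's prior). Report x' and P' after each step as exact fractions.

step 0: x' = [400/71, -1106/213], P' = [678/71 -654/71; -654/71 683/71]
step 1: x' = [-205858/48617, 129016/48617], P' = [459975/48617 -426309/48617; -426309/48617 428946/48617]

step 0: x̄ = F·x = [0, -12]
step 0: P̄ = F·P·Fᵀ + Q = [42 30; 30 57]
step 0: y = z − H·x̄ = [25]
step 0: S = H·P̄·Hᵀ + R = [639]
step 0: K = P̄·Hᵀ·S⁻¹ = [16/71; 58/213]
step 0: x' = x̄ + K·y = [400/71, -1106/213]
step 0: P' = (I − K·H)·P̄ = [678/71 -654/71; -654/71 683/71]
step 1: x̄ = F·x = [-1506/71, 94/71]
step 1: P̄ = F·P·Fᵀ + Q = [11033/71 189/71; 189/71 690/71]
step 1: y = z − H·x̄ = [2611/71]
step 1: S = H·P̄·Hᵀ + R = [48617/71]
step 1: K = P̄·Hᵀ·S⁻¹ = [22444/48617; 1758/48617]
step 1: x' = x̄ + K·y = [-205858/48617, 129016/48617]
step 1: P' = (I − K·H)·P̄ = [459975/48617 -426309/48617; -426309/48617 428946/48617]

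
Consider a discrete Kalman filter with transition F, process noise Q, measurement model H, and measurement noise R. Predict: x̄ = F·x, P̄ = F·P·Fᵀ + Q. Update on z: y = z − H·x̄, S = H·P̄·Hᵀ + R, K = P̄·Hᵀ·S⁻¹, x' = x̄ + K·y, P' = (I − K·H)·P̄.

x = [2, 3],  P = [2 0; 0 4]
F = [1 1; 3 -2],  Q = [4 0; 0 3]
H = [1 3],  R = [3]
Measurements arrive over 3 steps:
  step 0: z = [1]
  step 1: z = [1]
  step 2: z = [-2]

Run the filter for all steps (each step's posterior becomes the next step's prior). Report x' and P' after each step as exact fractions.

step 0: x̄ = F·x = [5, 0]
step 0: P̄ = F·P·Fᵀ + Q = [10 -2; -2 37]
step 0: y = z − H·x̄ = [-4]
step 0: S = H·P̄·Hᵀ + R = [334]
step 0: K = P̄·Hᵀ·S⁻¹ = [2/167; 109/334]
step 0: x' = x̄ + K·y = [827/167, -218/167]
step 0: P' = (I − K·H)·P̄ = [1662/167 -552/167; -552/167 477/334]
step 1: x̄ = F·x = [609/167, 2917/167]
step 1: P̄ = F·P·Fᵀ + Q = [2929/334 3957/167; 3957/167 23037/167]
step 1: y = z − H·x̄ = [-9193/167]
step 1: S = H·P̄·Hᵀ + R = [466081/334]
step 1: K = P̄·Hᵀ·S⁻¹ = [26671/466081; 146136/466081]
step 1: x' = x̄ + K·y = [231478/466081, 96587/466081]
step 1: P' = (I − K·H)·P̄ = [1957512/466081 -625833/466081; -625833/466081 354747/466081]
step 2: x̄ = F·x = [328065/466081, 501260/466081]
step 2: P̄ = F·P·Fᵀ + Q = [2924917/466081 4537209/466081; 4537209/466081 27944835/466081]
step 2: y = z − H·x̄ = [-2764007/466081]
step 2: S = H·P̄·Hᵀ + R = [283049929/466081]
step 2: K = P̄·Hᵀ·S⁻¹ = [16536544/283049929; 88371714/283049929]
step 2: x' = x̄ + K·y = [101166217/283049929, -219658018/283049929]
step 2: P' = (I − K·H)·P̄ = [1189579197/283049929 -379989855/283049929; -379989855/283049929 215034999/283049929]

step 0: x' = [827/167, -218/167], P' = [1662/167 -552/167; -552/167 477/334]
step 1: x' = [231478/466081, 96587/466081], P' = [1957512/466081 -625833/466081; -625833/466081 354747/466081]
step 2: x' = [101166217/283049929, -219658018/283049929], P' = [1189579197/283049929 -379989855/283049929; -379989855/283049929 215034999/283049929]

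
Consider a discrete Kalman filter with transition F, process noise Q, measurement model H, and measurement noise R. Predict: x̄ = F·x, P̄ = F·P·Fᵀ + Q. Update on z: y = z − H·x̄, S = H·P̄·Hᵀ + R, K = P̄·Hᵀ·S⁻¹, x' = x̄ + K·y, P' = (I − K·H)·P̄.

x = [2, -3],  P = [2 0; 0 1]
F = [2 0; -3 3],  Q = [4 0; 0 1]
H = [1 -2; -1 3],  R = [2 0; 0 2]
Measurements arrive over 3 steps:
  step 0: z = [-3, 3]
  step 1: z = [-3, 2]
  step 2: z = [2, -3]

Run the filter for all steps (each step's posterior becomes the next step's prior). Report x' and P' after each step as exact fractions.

step 0: x̄ = F·x = [4, -15]
step 0: P̄ = F·P·Fᵀ + Q = [12 -12; -12 28]
step 0: y = z − H·x̄ = [-37, 52]
step 0: S = H·P̄·Hᵀ + R = [174 -240; -240 338]
step 0: K = P̄·Hᵀ·S⁻¹ = [54/101 24/101; 14/303 32/101]
step 0: x' = x̄ + K·y = [-346/101, -71/303]
step 0: P' = (I − K·H)·P̄ = [420/101 156/101; 156/101 220/303]
step 1: x̄ = F·x = [-692/101, 967/101]
step 1: P̄ = F·P·Fᵀ + Q = [2084/101 -1584/101; -1584/101 1733/101]
step 1: y = z − H·x̄ = [23, -3391/101]
step 1: S = H·P̄·Hᵀ + R = [154 -202; -202 27387/101]
step 1: K = P̄·Hᵀ·S⁻¹ = [21626/48197 4080/48197; 408/48197 12241/48197]
step 1: x' = x̄ + K·y = [30194/48197, 59852/48197]
step 1: P' = (I − K·H)·P̄ = [146076/48197 51412/48197; 51412/48197 25298/48197]
step 2: x̄ = F·x = [60388/48197, 88974/48197]
step 2: P̄ = F·P·Fᵀ + Q = [777092/48197 -567984/48197; -567984/48197 665147/48197]
step 2: y = z − H·x̄ = [213954/48197, -351125/48197]
step 2: S = H·P̄·Hᵀ + R = [5806010/48197 -7607894/48197; -7607894/48197 10267713/48197]
step 2: K = P̄·Hᵀ·S⁻¹ = [7959326/17992751 221400/2570393; 117144/17992751 654121/2570393]
step 2: x' = x̄ + K·y = [46585936/17992751, 377675/17992751]
step 2: P' = (I − K·H)·P̄ = [53955156/17992751 19018252/17992751; 19018252/17992751 9391982/17992751]

step 0: x' = [-346/101, -71/303], P' = [420/101 156/101; 156/101 220/303]
step 1: x' = [30194/48197, 59852/48197], P' = [146076/48197 51412/48197; 51412/48197 25298/48197]
step 2: x' = [46585936/17992751, 377675/17992751], P' = [53955156/17992751 19018252/17992751; 19018252/17992751 9391982/17992751]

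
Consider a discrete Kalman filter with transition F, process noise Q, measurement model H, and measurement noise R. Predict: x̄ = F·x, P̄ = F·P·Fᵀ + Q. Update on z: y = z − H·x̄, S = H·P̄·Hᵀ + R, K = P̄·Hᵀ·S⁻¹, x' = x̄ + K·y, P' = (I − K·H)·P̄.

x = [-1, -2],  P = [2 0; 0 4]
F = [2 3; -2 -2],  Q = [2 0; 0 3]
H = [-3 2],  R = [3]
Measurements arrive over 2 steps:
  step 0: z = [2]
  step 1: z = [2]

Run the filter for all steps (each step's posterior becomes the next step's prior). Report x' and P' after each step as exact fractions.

step 0: x̄ = F·x = [-8, 6]
step 0: P̄ = F·P·Fᵀ + Q = [46 -32; -32 27]
step 0: y = z − H·x̄ = [-34]
step 0: S = H·P̄·Hᵀ + R = [909]
step 0: K = P̄·Hᵀ·S⁻¹ = [-2/9; 50/303]
step 0: x' = x̄ + K·y = [-4/9, 118/303]
step 0: P' = (I − K·H)·P̄ = [10/9 4/3; 4/3 227/101]
step 1: x̄ = F·x = [254/909, 100/909]
step 1: P̄ = F·P·Fᵀ + Q = [38789/909 -28418/909; -28418/909 24635/909]
step 1: y = z − H·x̄ = [2380/909]
step 1: S = H·P̄·Hᵀ + R = [791384/909]
step 1: K = P̄·Hᵀ·S⁻¹ = [-173203/791384; 33631/197846]
step 1: x' = x̄ + K·y = [-3417/11638, 3230/5819]
step 1: P' = (I − K·H)·P̄ = [767563/791384 222885/197846; 222885/197846 192387/98923]

step 0: x' = [-4/9, 118/303], P' = [10/9 4/3; 4/3 227/101]
step 1: x' = [-3417/11638, 3230/5819], P' = [767563/791384 222885/197846; 222885/197846 192387/98923]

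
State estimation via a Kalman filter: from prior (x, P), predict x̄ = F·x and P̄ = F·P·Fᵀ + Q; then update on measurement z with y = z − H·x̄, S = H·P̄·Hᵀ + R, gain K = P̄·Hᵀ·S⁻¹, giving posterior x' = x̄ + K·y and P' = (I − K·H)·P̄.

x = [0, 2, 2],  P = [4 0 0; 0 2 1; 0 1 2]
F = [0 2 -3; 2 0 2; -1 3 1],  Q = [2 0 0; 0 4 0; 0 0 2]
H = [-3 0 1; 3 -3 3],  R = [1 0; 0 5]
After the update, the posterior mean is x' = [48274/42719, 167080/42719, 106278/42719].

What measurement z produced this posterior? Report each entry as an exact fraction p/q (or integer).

x̄ = F·x = [-2, 4, 8]
P̄ = F·P·Fᵀ + Q = [16 -8 -1; -8 28 2; -1 2 32]
S = H·P̄·Hᵀ + R = [183 -120; -120 779]
K = P̄·Hᵀ·S⁻¹ = [-29891/128157 2249/42719; 8014/128157 -5182/42719; 37705/128157 6707/42719]
x' − x̄ = [133712/42719, -3796/42719, -235474/42719] = K·y
y = (KᵀK)⁻¹·Kᵀ·(x' − x̄) = [-15, -7]
z = y + H·x̄ = [-15, -7] + [14, 6] = [-1, -1]

z = [-1, -1]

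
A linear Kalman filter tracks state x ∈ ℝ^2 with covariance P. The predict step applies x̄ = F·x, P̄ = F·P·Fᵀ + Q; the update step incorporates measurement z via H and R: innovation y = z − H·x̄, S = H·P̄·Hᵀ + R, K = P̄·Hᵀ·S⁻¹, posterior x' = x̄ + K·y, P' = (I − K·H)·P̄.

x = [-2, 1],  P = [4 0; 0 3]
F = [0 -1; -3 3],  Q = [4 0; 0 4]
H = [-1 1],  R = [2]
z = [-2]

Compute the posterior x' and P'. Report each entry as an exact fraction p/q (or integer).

x' = [49/47, -33/47]
P' = [201/47 185/47; 185/47 261/47]

x̄ = F·x = [-1, 9]
P̄ = F·P·Fᵀ + Q = [7 -9; -9 67]
y = z − H·x̄ = [-12]
S = H·P̄·Hᵀ + R = [94]
K = P̄·Hᵀ·S⁻¹ = [-8/47; 38/47]
x' = x̄ + K·y = [49/47, -33/47]
P' = (I − K·H)·P̄ = [201/47 185/47; 185/47 261/47]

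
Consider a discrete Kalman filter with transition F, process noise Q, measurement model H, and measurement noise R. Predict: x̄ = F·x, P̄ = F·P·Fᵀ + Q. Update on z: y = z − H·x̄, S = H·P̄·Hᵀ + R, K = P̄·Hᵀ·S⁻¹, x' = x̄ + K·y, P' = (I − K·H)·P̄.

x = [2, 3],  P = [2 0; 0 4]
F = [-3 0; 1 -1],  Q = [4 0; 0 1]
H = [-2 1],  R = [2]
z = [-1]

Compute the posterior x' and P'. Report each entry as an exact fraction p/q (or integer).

x̄ = F·x = [-6, -1]
P̄ = F·P·Fᵀ + Q = [22 -6; -6 7]
y = z − H·x̄ = [-12]
S = H·P̄·Hᵀ + R = [121]
K = P̄·Hᵀ·S⁻¹ = [-50/121; 19/121]
x' = x̄ + K·y = [-126/121, -349/121]
P' = (I − K·H)·P̄ = [162/121 224/121; 224/121 486/121]

x' = [-126/121, -349/121]
P' = [162/121 224/121; 224/121 486/121]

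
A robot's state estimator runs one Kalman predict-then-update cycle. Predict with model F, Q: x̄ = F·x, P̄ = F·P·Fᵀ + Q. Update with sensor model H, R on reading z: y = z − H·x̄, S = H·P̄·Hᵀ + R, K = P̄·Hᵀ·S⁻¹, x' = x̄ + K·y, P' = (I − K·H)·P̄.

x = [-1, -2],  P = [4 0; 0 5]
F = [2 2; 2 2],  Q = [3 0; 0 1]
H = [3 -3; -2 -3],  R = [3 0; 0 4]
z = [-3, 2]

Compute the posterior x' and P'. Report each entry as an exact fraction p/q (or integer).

x' = [-11691/11998, -351/5999]
P' = [3243/11998 513/5999; 513/5999 1250/5999]

x̄ = F·x = [-6, -6]
P̄ = F·P·Fᵀ + Q = [39 36; 36 37]
y = z − H·x̄ = [-3, -28]
S = H·P̄·Hᵀ + R = [39 -9; -9 925]
K = P̄·Hᵀ·S⁻¹ = [2217/11998 -2391/11998; -737/5999 -1194/5999]
x' = x̄ + K·y = [-11691/11998, -351/5999]
P' = (I − K·H)·P̄ = [3243/11998 513/5999; 513/5999 1250/5999]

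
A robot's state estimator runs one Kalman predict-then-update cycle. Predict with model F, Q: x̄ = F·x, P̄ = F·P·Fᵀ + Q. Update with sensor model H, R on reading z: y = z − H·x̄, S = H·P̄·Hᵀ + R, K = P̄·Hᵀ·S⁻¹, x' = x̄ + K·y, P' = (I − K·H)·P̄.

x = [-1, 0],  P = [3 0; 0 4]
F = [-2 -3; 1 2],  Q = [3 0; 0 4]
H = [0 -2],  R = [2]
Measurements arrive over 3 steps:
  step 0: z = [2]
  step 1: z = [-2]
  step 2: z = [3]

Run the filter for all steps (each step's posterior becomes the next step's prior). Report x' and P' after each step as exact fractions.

step 0: x' = [2, -1], P' = [597/47 -30/47; -30/47 23/47]
step 1: x' = [-3805/1561, 1514/1561], P' = [25344/1561 -1122/1561; -1122/1561 757/1561]
step 2: x' = [216460/61817, -13023/8831], P' = [1060944/61817 -6768/8831; -6768/8831 4304/8831]

step 0: x̄ = F·x = [2, -1]
step 0: P̄ = F·P·Fᵀ + Q = [51 -30; -30 23]
step 0: y = z − H·x̄ = [0]
step 0: S = H·P̄·Hᵀ + R = [94]
step 0: K = P̄·Hᵀ·S⁻¹ = [30/47; -23/47]
step 0: x' = x̄ + K·y = [2, -1]
step 0: P' = (I − K·H)·P̄ = [597/47 -30/47; -30/47 23/47]
step 1: x̄ = F·x = [-1, 0]
step 1: P̄ = F·P·Fᵀ + Q = [2376/47 -1122/47; -1122/47 757/47]
step 1: y = z − H·x̄ = [-2]
step 1: S = H·P̄·Hᵀ + R = [3122/47]
step 1: K = P̄·Hᵀ·S⁻¹ = [1122/1561; -757/1561]
step 1: x' = x̄ + K·y = [-3805/1561, 1514/1561]
step 1: P' = (I − K·H)·P̄ = [25344/1561 -1122/1561; -1122/1561 757/1561]
step 2: x̄ = F·x = [3068/1561, -111/223]
step 2: P̄ = F·P·Fᵀ + Q = [99408/1561 -6768/223; -6768/223 4304/223]
step 2: y = z − H·x̄ = [447/223]
step 2: S = H·P̄·Hᵀ + R = [17662/223]
step 2: K = P̄·Hᵀ·S⁻¹ = [6768/8831; -4304/8831]
step 2: x' = x̄ + K·y = [216460/61817, -13023/8831]
step 2: P' = (I − K·H)·P̄ = [1060944/61817 -6768/8831; -6768/8831 4304/8831]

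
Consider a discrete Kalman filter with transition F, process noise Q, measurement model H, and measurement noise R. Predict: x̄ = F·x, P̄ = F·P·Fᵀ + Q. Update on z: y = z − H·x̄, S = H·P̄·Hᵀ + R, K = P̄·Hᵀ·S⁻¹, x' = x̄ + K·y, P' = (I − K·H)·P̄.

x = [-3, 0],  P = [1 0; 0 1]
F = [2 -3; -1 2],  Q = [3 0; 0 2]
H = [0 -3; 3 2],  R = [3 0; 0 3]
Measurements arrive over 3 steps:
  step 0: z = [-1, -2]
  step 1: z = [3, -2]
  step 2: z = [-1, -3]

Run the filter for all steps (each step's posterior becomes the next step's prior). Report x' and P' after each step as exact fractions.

step 0: x̄ = F·x = [-6, 3]
step 0: P̄ = F·P·Fᵀ + Q = [16 -8; -8 7]
step 0: y = z − H·x̄ = [8, 10]
step 0: S = H·P̄·Hᵀ + R = [66 30; 30 79]
step 0: K = P̄·Hᵀ·S⁻¹ = [156/719 232/719; -453/1438 -5/719]
step 0: x' = x̄ + K·y = [-746/719, 295/719]
step 0: P' = (I − K·H)·P̄ = [336/719 -156/719; -156/719 453/1438]
step 1: x̄ = F·x = [-2377/719, 1336/719]
step 1: P̄ = F·P·Fᵀ + Q = [14823/1438 -3123/719; -3123/719 3304/719]
step 1: y = z − H·x̄ = [6165/719, 3021/719]
step 1: S = H·P̄·Hᵀ + R = [31893/719 8283/719; 8283/719 89201/1438]
step 1: K = P̄·Hᵀ·S⁻¹ = [264654/1255295 400851/1255295; -388698/1255295 -5522/1255295]
step 1: x' = x̄ + K·y = [-196486/1255295, -1023548/1255295]
step 1: P' = (I − K·H)·P̄ = [577287/1255295 -264654/1255295; -264654/1255295 388698/1255295]
step 2: x̄ = F·x = [2677672/1255295, -370122/251059]
step 2: P̄ = F·P·Fᵀ + Q = [12749163/1255295 -1067868/251059; -1067868/251059 1140257/251059]
step 2: y = z − H·x̄ = [-1361425/251059, -8097681/1255295]
step 2: S = H·P̄·Hᵀ + R = [11015490/251059 2769270/251059; 2769270/251059 77241412/1255295]
step 2: K = P̄·Hᵀ·S⁻¹ = [113589117/539386970 34430913/107877394; -83461044/269693485 -461545/107877394]
step 2: x' = x̄ + K·y = [-57593369/53938697, 24974499/107877394]
step 2: P' = (I − K·H)·P̄ = [247880643/539386970 -113589117/539386970; -113589117/539386970 83461044/269693485]

step 0: x' = [-746/719, 295/719], P' = [336/719 -156/719; -156/719 453/1438]
step 1: x' = [-196486/1255295, -1023548/1255295], P' = [577287/1255295 -264654/1255295; -264654/1255295 388698/1255295]
step 2: x' = [-57593369/53938697, 24974499/107877394], P' = [247880643/539386970 -113589117/539386970; -113589117/539386970 83461044/269693485]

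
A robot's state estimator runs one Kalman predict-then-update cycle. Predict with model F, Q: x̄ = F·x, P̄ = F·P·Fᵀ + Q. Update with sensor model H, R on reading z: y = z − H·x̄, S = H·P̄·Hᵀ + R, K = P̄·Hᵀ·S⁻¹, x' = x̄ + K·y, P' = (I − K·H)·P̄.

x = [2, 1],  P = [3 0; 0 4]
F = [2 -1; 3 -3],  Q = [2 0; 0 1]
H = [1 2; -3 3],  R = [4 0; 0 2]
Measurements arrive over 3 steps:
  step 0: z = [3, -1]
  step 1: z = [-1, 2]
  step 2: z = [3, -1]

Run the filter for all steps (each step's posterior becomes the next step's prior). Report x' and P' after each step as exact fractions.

step 0: x' = [3579/2750, 5151/5500], P' = [702/1375 519/1375; 519/1375 1261/2750]
step 1: x' = [-861217/2214129, 410443/2214129], P' = [993980/2214129 697960/2214129; 697960/2214129 866018/2214129]
step 2: x' = [111112687/143628909, 2229304/4952721], P' = [64271104/143628909 1555924/4952721; 1555924/4952721 1932326/4952721]

step 0: x̄ = F·x = [3, 3]
step 0: P̄ = F·P·Fᵀ + Q = [18 30; 30 64]
step 0: y = z − H·x̄ = [-6, -1]
step 0: S = H·P̄·Hᵀ + R = [398 240; 240 200]
step 0: K = P̄·Hᵀ·S⁻¹ = [87/275 -549/2750; 89/275 669/5500]
step 0: x' = x̄ + K·y = [3579/2750, 5151/5500]
step 0: P' = (I − K·H)·P̄ = [702/1375 519/1375; 519/1375 1261/2750]
step 1: x̄ = F·x = [1833/1100, 6021/5500]
step 1: P̄ = F·P·Fᵀ + Q = [329/110 573/550; 573/550 8051/2750]
step 1: y = z − H·x̄ = [-26707/5500, 5108/1375]
step 1: S = H·P̄·Hᵀ + R = [62889/2750 7518/1375; 7518/1375 50207/1375]
step 1: K = P̄·Hᵀ·S⁻¹ = [597475/2214129 -148010/738043; 607499/2214129 84029/738043]
step 1: x' = x̄ + K·y = [-861217/2214129, 410443/2214129]
step 1: P' = (I − K·H)·P̄ = [993980/2214129 697960/2214129; 697960/2214129 866018/2214129]
step 2: x̄ = F·x = [-710959/738043, -1271660/738043]
step 2: P̄ = F·P·Fᵀ + Q = [2159452/738043 760098/738043; 760098/738043 2130277/738043]
step 2: y = z − H·x̄ = [5468408/738043, 944060/738043]
step 2: S = H·P̄·Hᵀ + R = [16673124/738043 4023012/738043; 4023012/738043 26401883/738043]
step 2: K = P̄·Hᵀ·S⁻¹ = [38628674/143628909 -9574654/47876303; 1355144/4952721 188201/1650907]
step 2: x' = x̄ + K·y = [111112687/143628909, 2229304/4952721]
step 2: P' = (I − K·H)·P̄ = [64271104/143628909 1555924/4952721; 1555924/4952721 1932326/4952721]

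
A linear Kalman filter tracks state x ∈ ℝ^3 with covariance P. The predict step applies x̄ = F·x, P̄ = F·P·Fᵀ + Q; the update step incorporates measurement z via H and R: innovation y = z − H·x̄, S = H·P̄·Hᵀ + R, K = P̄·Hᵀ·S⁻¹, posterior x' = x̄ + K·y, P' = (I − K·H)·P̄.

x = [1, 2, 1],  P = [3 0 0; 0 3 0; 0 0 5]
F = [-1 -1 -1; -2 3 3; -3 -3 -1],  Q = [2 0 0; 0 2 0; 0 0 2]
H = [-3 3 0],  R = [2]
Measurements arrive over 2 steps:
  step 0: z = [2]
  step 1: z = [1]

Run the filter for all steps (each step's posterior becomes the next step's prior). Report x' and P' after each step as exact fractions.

step 0: x' = [-1985/1217, -1153/1217, -7799/1217], P' = [7172/1217 7110/1217 14878/1217; 7110/1217 7318/1217 14784/1217; 14878/1217 14784/1217 54356/1217]
step 1: x' = [-1518445/5833253, 391744/5833253, -12155275/5833253], P' = [22521830/5833253 22095636/5833253 63423402/5833253; 22095636/5833253 22965450/5833253 62675486/5833253; 63423402/5833253 62675486/5833253 295380312/5833253]

step 0: x̄ = F·x = [-4, 7, -10]
step 0: P̄ = F·P·Fᵀ + Q = [13 -18 23; -18 86 -24; 23 -24 61]
step 0: y = z − H·x̄ = [-31]
step 0: S = H·P̄·Hᵀ + R = [1217]
step 0: K = P̄·Hᵀ·S⁻¹ = [-93/1217; 312/1217; -141/1217]
step 0: x' = x̄ + K·y = [-1985/1217, -1153/1217, -7799/1217]
step 0: P' = (I − K·H)·P̄ = [7172/1217 7110/1217 14878/1217; 7110/1217 7318/1217 14784/1217; 14878/1217 14784/1217 54356/1217]
step 1: x̄ = F·x = [10937/1217, -22886/1217, 17213/1217]
step 1: P̄ = F·P·Fᵀ + Q = [144824/1217 -281370/1217 259134/1217; -281370/1217 588444/1217 -488782/1217; 259134/1217 -488782/1217 493152/1217]
step 1: y = z − H·x̄ = [102686/1217]
step 1: S = H·P̄·Hᵀ + R = [11666506/1217]
step 1: K = P̄·Hᵀ·S⁻¹ = [-639291/5833253; 1304721/5833253; -1121874/5833253]
step 1: x' = x̄ + K·y = [-1518445/5833253, 391744/5833253, -12155275/5833253]
step 1: P' = (I − K·H)·P̄ = [22521830/5833253 22095636/5833253 63423402/5833253; 22095636/5833253 22965450/5833253 62675486/5833253; 63423402/5833253 62675486/5833253 295380312/5833253]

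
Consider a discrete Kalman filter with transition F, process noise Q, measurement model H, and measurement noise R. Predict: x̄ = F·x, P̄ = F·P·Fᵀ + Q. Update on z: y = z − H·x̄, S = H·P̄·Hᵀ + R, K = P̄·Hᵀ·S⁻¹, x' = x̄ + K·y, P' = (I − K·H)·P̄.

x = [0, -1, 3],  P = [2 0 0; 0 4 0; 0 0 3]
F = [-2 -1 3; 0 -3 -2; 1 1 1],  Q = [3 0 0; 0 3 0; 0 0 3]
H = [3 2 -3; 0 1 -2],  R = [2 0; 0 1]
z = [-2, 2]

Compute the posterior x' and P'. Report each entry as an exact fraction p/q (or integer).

x' = [-5771/3226, 54831/32260, -406/8065]
P' = [2405/3226 -4593/3226 -1367/3226; -4593/3226 225411/32260 26109/8065; -1367/3226 26109/8065 28023/16130]

x̄ = F·x = [10, -3, 2]
P̄ = F·P·Fᵀ + Q = [42 -6 1; -6 51 -18; 1 -18 12]
y = z − H·x̄ = [-20, 9]
S = H·P̄·Hᵀ + R = [818 276; 276 172]
K = P̄·Hᵀ·S⁻¹ = [1065/3226 -1859/3226; -69/16130 16539/32260; -69/16130 -1914/8065]
x' = x̄ + K·y = [-5771/3226, 54831/32260, -406/8065]
P' = (I − K·H)·P̄ = [2405/3226 -4593/3226 -1367/3226; -4593/3226 225411/32260 26109/8065; -1367/3226 26109/8065 28023/16130]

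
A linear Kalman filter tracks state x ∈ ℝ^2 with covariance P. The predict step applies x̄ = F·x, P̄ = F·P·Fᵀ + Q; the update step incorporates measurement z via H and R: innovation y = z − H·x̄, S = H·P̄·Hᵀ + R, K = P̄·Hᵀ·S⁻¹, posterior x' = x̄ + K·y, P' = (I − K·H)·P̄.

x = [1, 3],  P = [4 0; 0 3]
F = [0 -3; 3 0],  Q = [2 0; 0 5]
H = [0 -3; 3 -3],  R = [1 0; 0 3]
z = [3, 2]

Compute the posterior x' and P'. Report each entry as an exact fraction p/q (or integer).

x' = [-73/161, -4771/4669]
P' = [493/1127 123/1127; 123/1127 3608/32683]

x̄ = F·x = [-9, 3]
P̄ = F·P·Fᵀ + Q = [29 0; 0 41]
y = z − H·x̄ = [12, 38]
S = H·P̄·Hᵀ + R = [370 369; 369 633]
K = P̄·Hᵀ·S⁻¹ = [-369/1127 370/1127; -10824/32683 -41/32683]
x' = x̄ + K·y = [-73/161, -4771/4669]
P' = (I − K·H)·P̄ = [493/1127 123/1127; 123/1127 3608/32683]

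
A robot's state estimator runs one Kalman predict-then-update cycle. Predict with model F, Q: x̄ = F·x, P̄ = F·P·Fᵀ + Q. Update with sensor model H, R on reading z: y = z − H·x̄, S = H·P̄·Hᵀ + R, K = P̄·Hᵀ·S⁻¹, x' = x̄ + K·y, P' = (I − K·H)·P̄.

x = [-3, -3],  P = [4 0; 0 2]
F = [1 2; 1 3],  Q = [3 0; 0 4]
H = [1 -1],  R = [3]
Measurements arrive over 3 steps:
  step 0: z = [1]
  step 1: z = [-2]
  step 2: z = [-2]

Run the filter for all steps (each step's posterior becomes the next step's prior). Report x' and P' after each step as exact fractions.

step 0: x̄ = F·x = [-9, -12]
step 0: P̄ = F·P·Fᵀ + Q = [15 16; 16 26]
step 0: y = z − H·x̄ = [-2]
step 0: S = H·P̄·Hᵀ + R = [12]
step 0: K = P̄·Hᵀ·S⁻¹ = [-1/12; -5/6]
step 0: x' = x̄ + K·y = [-53/6, -31/3]
step 0: P' = (I − K·H)·P̄ = [179/12 91/6; 91/6 53/3]
step 1: x̄ = F·x = [-59/2, -239/6]
step 1: P̄ = F·P·Fᵀ + Q = [597/4 787/4; 787/4 3227/12]
step 1: y = z − H·x̄ = [-37/3]
step 1: S = H·P̄·Hᵀ + R = [83/3]
step 1: K = P̄·Hᵀ·S⁻¹ = [-285/166; -433/166]
step 1: x' = x̄ + K·y = [-691/83, -636/83]
step 1: P' = (I − K·H)·P̄ = [5619/83 12093/166; 12093/166 6696/83]
step 2: x̄ = F·x = [-1963/83, -2599/83]
step 2: P̄ = F·P·Fᵀ + Q = [56838/83 152055/166; 152055/166 102494/83]
step 2: y = z − H·x̄ = [-802/83]
step 2: S = H·P̄·Hᵀ + R = [7526/83]
step 2: K = P̄·Hᵀ·S⁻¹ = [-38379/15052; -52933/15052]
step 2: x' = x̄ + K·y = [7427/7526, 20073/7526]
step 2: P' = (I − K·H)·P̄ = [2868717/30104 3098991/30104; 3098991/30104 3416589/30104]

step 0: x' = [-53/6, -31/3], P' = [179/12 91/6; 91/6 53/3]
step 1: x' = [-691/83, -636/83], P' = [5619/83 12093/166; 12093/166 6696/83]
step 2: x' = [7427/7526, 20073/7526], P' = [2868717/30104 3098991/30104; 3098991/30104 3416589/30104]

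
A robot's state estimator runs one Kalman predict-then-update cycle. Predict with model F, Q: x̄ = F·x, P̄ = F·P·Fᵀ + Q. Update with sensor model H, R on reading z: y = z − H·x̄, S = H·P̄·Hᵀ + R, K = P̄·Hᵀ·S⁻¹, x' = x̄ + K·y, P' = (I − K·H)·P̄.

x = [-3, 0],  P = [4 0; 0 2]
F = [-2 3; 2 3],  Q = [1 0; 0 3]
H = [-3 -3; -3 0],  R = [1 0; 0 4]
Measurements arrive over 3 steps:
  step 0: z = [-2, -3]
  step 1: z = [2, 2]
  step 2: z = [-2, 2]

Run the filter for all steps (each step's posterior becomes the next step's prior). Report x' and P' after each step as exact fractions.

step 0: x' = [61107/53813, -52341/107626], P' = [23308/53813 -23234/53813; -23234/53813 58243/107626]
step 1: x' = [-481658142/510765343, 159546411/510765343], P' = [186379452/510765343 -179524988/510765343; -179524988/510765343 227998502/510765343]
step 2: x' = [-177688271508/1017080776103, 1560714697641/2034161552206], P' = [369573827300/1017080776103 -356035750830/1017080776103; -356035750830/1017080776103 905323722621/2034161552206]

step 0: x̄ = F·x = [6, -6]
step 0: P̄ = F·P·Fᵀ + Q = [35 2; 2 37]
step 0: y = z − H·x̄ = [-2, 15]
step 0: S = H·P̄·Hᵀ + R = [685 333; 333 319]
step 0: K = P̄·Hᵀ·S⁻¹ = [-222/53813 -17481/53813; -35325/107626 34851/107626]
step 0: x' = x̄ + K·y = [61107/53813, -52341/107626]
step 0: P' = (I − K·H)·P̄ = [23308/53813 -23234/53813; -23234/53813 58243/107626]
step 1: x̄ = F·x = [-401451/107626, 87405/107626]
step 1: P̄ = F·P·Fᵀ + Q = [1375893/107626 337723/107626; 337723/107626 475913/107626]
step 1: y = z − H·x̄ = [-363443/53813, -989101/107626]
step 1: S = H·P̄·Hᵀ + R = [11426447/53813 7711272/53813; 7711272/53813 12813541/107626]
step 1: K = P̄·Hᵀ·S⁻¹ = [-20563392/510765343 -139784589/510765343; -145420542/510765343 134643741/510765343]
step 1: x' = x̄ + K·y = [-481658142/510765343, 159546411/510765343]
step 1: P' = (I − K·H)·P̄ = [186379452/510765343 -179524988/510765343; -179524988/510765343 227998502/510765343]
step 2: x̄ = F·x = [1441955517/510765343, -484677051/510765343]
step 2: P̄ = F·P·Fᵀ + Q = [5462569525/510765343 1306468710/510765343; 1306468710/510765343 2175500499/510765343]
step 2: y = z − H·x̄ = [1850304712/510765343, 5347397237/510765343]
step 2: S = H·P̄·Hᵀ + R = [92769832339/510765343 60921344115/510765343; 60921344115/510765343 51206187097/510765343]
step 2: K = P̄·Hᵀ·S⁻¹ = [-40614229410/1017080776103 -277180370475/1017080776103; -579756662883/2034161552206 534053626245/2034161552206]
step 2: x' = x̄ + K·y = [-177688271508/1017080776103, 1560714697641/2034161552206]
step 2: P' = (I − K·H)·P̄ = [369573827300/1017080776103 -356035750830/1017080776103; -356035750830/1017080776103 905323722621/2034161552206]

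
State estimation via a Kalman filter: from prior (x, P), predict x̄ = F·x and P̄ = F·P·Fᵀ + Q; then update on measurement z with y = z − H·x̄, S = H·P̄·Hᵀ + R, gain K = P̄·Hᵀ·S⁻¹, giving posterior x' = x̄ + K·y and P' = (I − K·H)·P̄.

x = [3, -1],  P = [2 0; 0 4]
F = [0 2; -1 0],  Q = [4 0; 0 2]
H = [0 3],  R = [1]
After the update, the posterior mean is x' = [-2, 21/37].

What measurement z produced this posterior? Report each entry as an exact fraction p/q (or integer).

x̄ = F·x = [-2, -3]
P̄ = F·P·Fᵀ + Q = [20 0; 0 4]
S = H·P̄·Hᵀ + R = [37]
K = P̄·Hᵀ·S⁻¹ = [0; 12/37]
x' − x̄ = [0, 132/37] = K·y
y = (KᵀK)⁻¹·Kᵀ·(x' − x̄) = [11]
z = y + H·x̄ = [11] + [-9] = [2]

z = [2]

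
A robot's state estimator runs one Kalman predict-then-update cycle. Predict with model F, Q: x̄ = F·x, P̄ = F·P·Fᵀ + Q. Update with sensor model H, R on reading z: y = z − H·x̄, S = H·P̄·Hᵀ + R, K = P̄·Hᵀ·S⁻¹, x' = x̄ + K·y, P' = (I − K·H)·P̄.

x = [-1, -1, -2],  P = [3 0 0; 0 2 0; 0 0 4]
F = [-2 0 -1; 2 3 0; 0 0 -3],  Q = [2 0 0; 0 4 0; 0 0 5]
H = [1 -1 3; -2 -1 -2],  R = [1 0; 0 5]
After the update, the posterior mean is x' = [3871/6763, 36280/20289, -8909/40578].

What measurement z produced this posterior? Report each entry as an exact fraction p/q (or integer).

z = [-2, -3]

x̄ = F·x = [4, -5, 6]
P̄ = F·P·Fᵀ + Q = [18 -12 12; -12 34 0; 12 0 41]
S = H·P̄·Hᵀ + R = [518 -356; -356 323]
K = P̄·Hᵀ·S⁻¹ = [705/6763 -228/6763; -9209/20289 -10778/20289; 5869/40578 -3424/20289]
x' − x̄ = [-23181/6763, 137725/20289, -252377/40578] = K·y
y = (KᵀK)⁻¹·Kᵀ·(x' − x̄) = [-29, 12]
z = y + H·x̄ = [-29, 12] + [27, -15] = [-2, -3]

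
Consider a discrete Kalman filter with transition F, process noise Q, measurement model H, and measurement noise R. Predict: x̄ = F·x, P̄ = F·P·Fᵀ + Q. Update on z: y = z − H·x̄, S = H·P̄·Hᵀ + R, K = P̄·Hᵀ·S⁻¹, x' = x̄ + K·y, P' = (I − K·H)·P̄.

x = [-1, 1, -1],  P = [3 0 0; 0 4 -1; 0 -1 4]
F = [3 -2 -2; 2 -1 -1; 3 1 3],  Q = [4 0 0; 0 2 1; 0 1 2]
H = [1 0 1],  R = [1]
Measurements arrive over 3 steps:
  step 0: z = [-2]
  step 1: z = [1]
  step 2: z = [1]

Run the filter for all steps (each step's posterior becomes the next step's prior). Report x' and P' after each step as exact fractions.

step 0: x̄ = F·x = [-3, -2, -5]
step 0: P̄ = F·P·Fᵀ + Q = [55 30 3; 30 20 7; 3 7 63]
step 0: y = z − H·x̄ = [6]
step 0: S = H·P̄·Hᵀ + R = [125]
step 0: K = P̄·Hᵀ·S⁻¹ = [58/125; 37/125; 66/125]
step 0: x' = x̄ + K·y = [-27/125, -28/125, -229/125]
step 0: P' = (I − K·H)·P̄ = [3511/125 1604/125 -3453/125; 1604/125 1131/125 -1567/125; -3453/125 -1567/125 3519/125]
step 1: x̄ = F·x = [433/125, 203/125, -796/125]
step 1: P̄ = F·P·Fᵀ + Q = [60351/125 37041/125 5588/125; 37041/125 23206/125 3808/125; 5588/125 3808/125 2719/125]
step 1: y = z − H·x̄ = [488/125]
step 1: S = H·P̄·Hᵀ + R = [74371/125]
step 1: K = P̄·Hᵀ·S⁻¹ = [65939/74371; 40849/74371; 8307/74371]
step 1: x' = x̄ + K·y = [515047/74371, 280253/74371, -441164/74371]
step 1: P' = (I − K·H)·P̄ = [1123300/74371 489872/74371 -1057361/74371; 489872/74371 457701/74371 -449023/74371; -1057361/74371 -449023/74371 1065668/74371]
step 2: x̄ = F·x = [1866963/74371, 1191005/74371, 501902/74371]
step 2: P̄ = F·P·Fᵀ + Q = [19718344/74371 11962869/74371 1750775/74371; 11962869/74371 7537221/74371 1293603/74371; 1750775/74371 1293603/74371 1519751/74371]
step 2: y = z − H·x̄ = [-2294494/74371]
step 2: S = H·P̄·Hᵀ + R = [24814016/74371]
step 2: K = P̄·Hᵀ·S⁻¹ = [21469119/24814016; 1657059/3101752; 1635263/12407008]
step 2: x' = x̄ + K·y = [-19724859/12407008, -725483/1550876, 16639557/6203504]
step 2: P' = (I − K·H)·P̄ = [381442133/24814016 20575977/3101752 -179986507/12407008; 20575977/3101752 2372958/387719 -9459459/1550876; -179986507/12407008 -9459459/1550876 90810885/6203504]

step 0: x' = [-27/125, -28/125, -229/125], P' = [3511/125 1604/125 -3453/125; 1604/125 1131/125 -1567/125; -3453/125 -1567/125 3519/125]
step 1: x' = [515047/74371, 280253/74371, -441164/74371], P' = [1123300/74371 489872/74371 -1057361/74371; 489872/74371 457701/74371 -449023/74371; -1057361/74371 -449023/74371 1065668/74371]
step 2: x' = [-19724859/12407008, -725483/1550876, 16639557/6203504], P' = [381442133/24814016 20575977/3101752 -179986507/12407008; 20575977/3101752 2372958/387719 -9459459/1550876; -179986507/12407008 -9459459/1550876 90810885/6203504]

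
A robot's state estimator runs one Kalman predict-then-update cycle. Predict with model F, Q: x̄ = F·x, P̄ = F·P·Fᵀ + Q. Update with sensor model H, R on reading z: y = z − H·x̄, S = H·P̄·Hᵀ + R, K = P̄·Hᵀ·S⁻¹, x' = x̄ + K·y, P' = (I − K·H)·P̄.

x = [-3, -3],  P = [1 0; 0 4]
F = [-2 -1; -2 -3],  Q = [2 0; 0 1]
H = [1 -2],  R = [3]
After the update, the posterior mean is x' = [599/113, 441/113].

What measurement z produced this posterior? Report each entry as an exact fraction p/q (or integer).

z = [-2]

x̄ = F·x = [9, 15]
P̄ = F·P·Fᵀ + Q = [10 16; 16 41]
S = H·P̄·Hᵀ + R = [113]
K = P̄·Hᵀ·S⁻¹ = [-22/113; -66/113]
x' − x̄ = [-418/113, -1254/113] = K·y
y = (KᵀK)⁻¹·Kᵀ·(x' − x̄) = [19]
z = y + H·x̄ = [19] + [-21] = [-2]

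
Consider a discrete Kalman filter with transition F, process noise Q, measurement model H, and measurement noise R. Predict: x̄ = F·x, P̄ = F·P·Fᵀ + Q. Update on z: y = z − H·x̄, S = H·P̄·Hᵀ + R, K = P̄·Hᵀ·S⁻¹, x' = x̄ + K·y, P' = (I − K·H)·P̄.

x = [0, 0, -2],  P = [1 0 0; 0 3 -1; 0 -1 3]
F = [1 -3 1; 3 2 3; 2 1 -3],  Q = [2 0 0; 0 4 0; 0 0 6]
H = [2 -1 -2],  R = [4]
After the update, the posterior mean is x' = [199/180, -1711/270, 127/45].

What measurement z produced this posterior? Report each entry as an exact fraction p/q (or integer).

x̄ = F·x = [-2, -6, 6]
P̄ = F·P·Fᵀ + Q = [39 1 -26; 1 40 -12; -26 -12 46]
S = H·P̄·Hᵀ + R = [540]
K = P̄·Hᵀ·S⁻¹ = [43/180; -7/270; -11/45]
x' − x̄ = [559/180, -91/270, -143/45] = K·y
y = (KᵀK)⁻¹·Kᵀ·(x' − x̄) = [13]
z = y + H·x̄ = [13] + [-10] = [3]

z = [3]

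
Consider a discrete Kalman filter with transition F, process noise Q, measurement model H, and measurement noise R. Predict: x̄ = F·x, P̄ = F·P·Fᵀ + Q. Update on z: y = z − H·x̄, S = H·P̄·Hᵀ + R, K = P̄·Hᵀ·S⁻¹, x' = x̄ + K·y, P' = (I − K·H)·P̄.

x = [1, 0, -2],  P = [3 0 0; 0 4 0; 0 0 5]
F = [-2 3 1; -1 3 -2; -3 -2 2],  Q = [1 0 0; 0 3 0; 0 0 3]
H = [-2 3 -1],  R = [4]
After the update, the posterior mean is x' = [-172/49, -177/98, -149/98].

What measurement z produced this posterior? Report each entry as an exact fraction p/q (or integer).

x̄ = F·x = [-4, 3, -7]
P̄ = F·P·Fᵀ + Q = [54 32 4; 32 62 -35; 4 -35 66]
S = H·P̄·Hᵀ + R = [686]
K = P̄·Hᵀ·S⁻¹ = [-8/343; 157/686; -179/686]
x' − x̄ = [24/49, -471/98, 537/98] = K·y
y = (KᵀK)⁻¹·Kᵀ·(x' − x̄) = [-21]
z = y + H·x̄ = [-21] + [24] = [3]

z = [3]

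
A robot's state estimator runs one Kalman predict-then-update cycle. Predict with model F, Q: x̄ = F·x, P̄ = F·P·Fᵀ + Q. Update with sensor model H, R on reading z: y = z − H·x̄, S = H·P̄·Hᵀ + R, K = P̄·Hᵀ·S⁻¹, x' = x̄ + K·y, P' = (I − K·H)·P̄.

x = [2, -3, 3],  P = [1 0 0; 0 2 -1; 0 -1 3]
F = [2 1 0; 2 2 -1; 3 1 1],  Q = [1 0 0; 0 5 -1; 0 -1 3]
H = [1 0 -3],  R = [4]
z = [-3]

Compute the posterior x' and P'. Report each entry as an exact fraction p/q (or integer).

x' = [-23/26, -151/26, 23/26]
P' = [133/26 213/26 49/26; 213/26 615/26 73/26; 49/26 73/26 29/26]

x̄ = F·x = [1, -5, 6]
P̄ = F·P·Fᵀ + Q = [7 9 7; 9 24 5; 7 5 15]
y = z − H·x̄ = [14]
S = H·P̄·Hᵀ + R = [104]
K = P̄·Hᵀ·S⁻¹ = [-7/52; -3/52; -19/52]
x' = x̄ + K·y = [-23/26, -151/26, 23/26]
P' = (I − K·H)·P̄ = [133/26 213/26 49/26; 213/26 615/26 73/26; 49/26 73/26 29/26]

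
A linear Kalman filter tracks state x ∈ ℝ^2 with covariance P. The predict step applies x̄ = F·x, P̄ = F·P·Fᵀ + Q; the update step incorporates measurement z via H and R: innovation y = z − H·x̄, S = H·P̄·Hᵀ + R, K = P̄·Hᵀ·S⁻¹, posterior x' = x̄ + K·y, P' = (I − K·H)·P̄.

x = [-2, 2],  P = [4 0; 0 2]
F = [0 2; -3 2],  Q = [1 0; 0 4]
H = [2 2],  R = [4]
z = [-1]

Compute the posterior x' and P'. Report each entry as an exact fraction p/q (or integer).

x' = [99/148, -36/37]
P' = [377/74 -180/37; -180/37 208/37]

x̄ = F·x = [4, 10]
P̄ = F·P·Fᵀ + Q = [9 8; 8 48]
y = z − H·x̄ = [-29]
S = H·P̄·Hᵀ + R = [296]
K = P̄·Hᵀ·S⁻¹ = [17/148; 14/37]
x' = x̄ + K·y = [99/148, -36/37]
P' = (I − K·H)·P̄ = [377/74 -180/37; -180/37 208/37]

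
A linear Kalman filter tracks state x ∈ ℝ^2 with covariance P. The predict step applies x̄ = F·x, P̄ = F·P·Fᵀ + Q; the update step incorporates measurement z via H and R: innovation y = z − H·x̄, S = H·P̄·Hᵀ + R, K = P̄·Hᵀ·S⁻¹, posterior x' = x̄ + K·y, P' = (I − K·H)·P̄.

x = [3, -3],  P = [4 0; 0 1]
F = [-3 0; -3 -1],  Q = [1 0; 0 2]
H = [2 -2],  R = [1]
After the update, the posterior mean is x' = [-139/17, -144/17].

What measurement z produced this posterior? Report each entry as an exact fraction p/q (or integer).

x̄ = F·x = [-9, -6]
P̄ = F·P·Fᵀ + Q = [37 36; 36 39]
S = H·P̄·Hᵀ + R = [17]
K = P̄·Hᵀ·S⁻¹ = [2/17; -6/17]
x' − x̄ = [14/17, -42/17] = K·y
y = (KᵀK)⁻¹·Kᵀ·(x' − x̄) = [7]
z = y + H·x̄ = [7] + [-6] = [1]

z = [1]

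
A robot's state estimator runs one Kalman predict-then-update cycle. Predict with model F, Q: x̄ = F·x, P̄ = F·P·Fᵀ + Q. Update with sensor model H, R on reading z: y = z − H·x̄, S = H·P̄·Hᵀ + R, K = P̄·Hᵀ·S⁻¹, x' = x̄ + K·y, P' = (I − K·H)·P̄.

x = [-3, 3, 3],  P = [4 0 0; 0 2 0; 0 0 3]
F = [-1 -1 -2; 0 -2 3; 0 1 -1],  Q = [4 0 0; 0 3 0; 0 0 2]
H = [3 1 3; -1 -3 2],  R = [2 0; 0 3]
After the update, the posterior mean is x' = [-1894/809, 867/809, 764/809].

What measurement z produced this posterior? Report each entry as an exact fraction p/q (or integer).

z = [-3, 1]

x̄ = F·x = [-6, 3, 0]
P̄ = F·P·Fᵀ + Q = [22 -14 4; -14 38 -13; 4 -13 7]
S = H·P̄·Hᵀ + R = [211 105; 105 451]
K = P̄·Hᵀ·S⁻¹ = [6481/21034 -203/21034; -6163/84136 -22071/84136; 3875/84136 8239/84136]
x' − x̄ = [2960/809, -1560/809, 764/809] = K·y
y = (KᵀK)⁻¹·Kᵀ·(x' − x̄) = [12, 4]
z = y + H·x̄ = [12, 4] + [-15, -3] = [-3, 1]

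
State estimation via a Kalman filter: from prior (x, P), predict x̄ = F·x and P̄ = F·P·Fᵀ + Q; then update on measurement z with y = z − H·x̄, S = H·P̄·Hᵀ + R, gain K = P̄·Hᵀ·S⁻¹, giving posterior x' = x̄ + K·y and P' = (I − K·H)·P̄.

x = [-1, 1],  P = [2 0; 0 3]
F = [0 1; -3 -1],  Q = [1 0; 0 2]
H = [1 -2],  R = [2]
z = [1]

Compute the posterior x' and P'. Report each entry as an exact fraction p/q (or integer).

x̄ = F·x = [1, 2]
P̄ = F·P·Fᵀ + Q = [4 -3; -3 23]
y = z − H·x̄ = [4]
S = H·P̄·Hᵀ + R = [110]
K = P̄·Hᵀ·S⁻¹ = [1/11; -49/110]
x' = x̄ + K·y = [15/11, 12/55]
P' = (I − K·H)·P̄ = [34/11 16/11; 16/11 129/110]

x' = [15/11, 12/55]
P' = [34/11 16/11; 16/11 129/110]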